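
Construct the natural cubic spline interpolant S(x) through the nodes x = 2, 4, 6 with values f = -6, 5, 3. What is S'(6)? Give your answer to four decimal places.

Put m_i = S'' at the i-th knot. Here h = (2, 2) and Δ = (11/2, -1), so the interior equations h_(i-1)·m_(i-1) + 2(h_(i-1)+h_i)·m_i + h_i·m_(i+1) = 6(Δ_i − Δ_(i-1)) read
  2·m_0 + 8·m_1 + 2·m_2 = 6(Δ_1 - Δ_0) = -39
Natural end conditions: m_0 = m_2 = 0.
Hence m_0 = 0, m_1 = -39/8, m_2 = 0.
On [4, 6], S'(x) = b_1 + 2c_1·(x - 4) + 3d_1·(x - 4)² with b_1 = Δ_1 - h_1(2m_1 + m_2)/6 = 9/4, c_1 = m_1/2 = -39/16, d_1 = (m_2 - m_1)/(6h_1) = 13/32. So S'(6) = -21/8.

-2.6250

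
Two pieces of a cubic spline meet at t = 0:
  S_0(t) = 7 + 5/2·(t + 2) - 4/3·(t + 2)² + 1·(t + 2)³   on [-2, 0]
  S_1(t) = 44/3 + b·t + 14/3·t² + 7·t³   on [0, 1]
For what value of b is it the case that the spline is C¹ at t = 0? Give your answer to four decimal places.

S_0'(t) = 5/2 - 8/3·(t + 2) + 3·(t + 2)², so S_0'(0) = 55/6. On the right, S_1'(0) = b, so b = 55/6.

9.1667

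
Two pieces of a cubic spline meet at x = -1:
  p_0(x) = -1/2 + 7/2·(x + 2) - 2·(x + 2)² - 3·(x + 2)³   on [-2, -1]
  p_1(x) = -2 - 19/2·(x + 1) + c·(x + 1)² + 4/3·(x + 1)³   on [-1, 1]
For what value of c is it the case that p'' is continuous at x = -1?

-11

p_0''(x) = -4 - 18·(x + 2), so p_0''(-1) = -22. On the right, p_1''(-1) = 2c, so c = -11.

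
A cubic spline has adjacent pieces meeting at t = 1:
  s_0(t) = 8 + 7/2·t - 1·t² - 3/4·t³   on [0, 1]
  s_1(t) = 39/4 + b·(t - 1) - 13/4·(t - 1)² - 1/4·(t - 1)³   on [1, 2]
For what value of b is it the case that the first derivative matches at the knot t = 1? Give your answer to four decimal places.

s_0'(t) = 7/2 - 2·t - 9/4·t², so s_0'(1) = -3/4. On the right, s_1'(1) = b, so b = -3/4.

-0.7500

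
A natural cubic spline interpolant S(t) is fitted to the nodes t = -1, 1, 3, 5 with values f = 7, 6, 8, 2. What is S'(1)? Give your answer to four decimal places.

Write m_i for S''(x_i). With h_i = 2, 2, 2 and divided differences Δ_i = -1/2, 1, -3, the continuity of S' gives the tridiagonal system
  2·m_0 + 8·m_1 + 2·m_2 = 6(Δ_1 - Δ_0) = 9
  2·m_1 + 8·m_2 + 2·m_3 = 6(Δ_2 - Δ_1) = -24
Natural end conditions: m_0 = m_3 = 0.
Solving: m_0 = 0, m_1 = 2, m_2 = -7/2, m_3 = 0.
On [1, 3], S'(t) = b_1 + 2c_1·(t - 1) + 3d_1·(t - 1)² with b_1 = Δ_1 - h_1(2m_1 + m_2)/6 = 5/6, c_1 = m_1/2 = 1, d_1 = (m_2 - m_1)/(6h_1) = -11/24. So S'(1) = 5/6.

0.8333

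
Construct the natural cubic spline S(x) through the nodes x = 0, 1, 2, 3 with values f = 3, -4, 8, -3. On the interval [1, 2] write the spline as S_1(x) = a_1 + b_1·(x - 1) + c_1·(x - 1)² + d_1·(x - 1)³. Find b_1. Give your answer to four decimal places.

6.2000

With m_i denoting the second derivative at x_i, h_i = 1, 1, 1, and Δ_i = (y_(i+1) − y_i)/h_i = -7, 12, -11:
  1·m_0 + 4·m_1 + 1·m_2 = 6(Δ_1 - Δ_0) = 114
  1·m_1 + 4·m_2 + 1·m_3 = 6(Δ_2 - Δ_1) = -138
Natural end conditions: m_0 = m_3 = 0.
Solving the tridiagonal system: m_0 = 0, m_1 = 198/5, m_2 = -222/5, m_3 = 0.
On [1, 2], with S_1(x) = a_1 + b_1·(x - 1) + c_1·(x - 1)² + d_1·(x - 1)³: c_1 = m_1/2 = 99/5, d_1 = (m_2 - m_1)/(6h_1) = -14, b_1 = Δ_1 - h_1(2m_1 + m_2)/6 = 31/5.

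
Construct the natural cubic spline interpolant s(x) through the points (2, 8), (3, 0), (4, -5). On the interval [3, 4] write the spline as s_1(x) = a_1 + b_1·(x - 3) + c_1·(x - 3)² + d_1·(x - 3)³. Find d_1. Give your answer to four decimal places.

-0.7500

With M_i denoting the second derivative at x_i, h_i = 1, 1, and Δ_i = (y_(i+1) − y_i)/h_i = -8, -5:
  1·M_0 + 4·M_1 + 1·M_2 = 6(Δ_1 - Δ_0) = 18
Natural end conditions: M_0 = M_2 = 0.
Hence M_0 = 0, M_1 = 9/2, M_2 = 0.
On [3, 4], with s_1(x) = a_1 + b_1·(x - 3) + c_1·(x - 3)² + d_1·(x - 3)³: c_1 = M_1/2 = 9/4, d_1 = (M_2 - M_1)/(6h_1) = -3/4, b_1 = Δ_1 - h_1(2M_1 + M_2)/6 = -13/2.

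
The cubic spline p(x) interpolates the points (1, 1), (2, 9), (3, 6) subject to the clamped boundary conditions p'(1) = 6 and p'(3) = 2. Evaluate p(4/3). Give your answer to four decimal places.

With M_i denoting the second derivative at x_i, h_i = 1, 1, and Δ_i = (y_(i+1) − y_i)/h_i = 8, -3:
  1·M_0 + 4·M_1 + 1·M_2 = 6(Δ_1 - Δ_0) = -66
Clamped end conditions give two more equations: 2h_0·M_0 + h_0·M_1 = 6(Δ_0 - p'(1)) = 12 and h_1·M_1 + 2h_1·M_2 = 6(p'(3) - Δ_1) = 30.
Solving: M_0 = 41/2, M_1 = -29, M_2 = 59/2.
On [1, 2], p(x) = 1 + 6·(x - 1) + 41/4·(x - 1)² - 33/4·(x - 1)³.
With (x - 1) = 1/3: p(4/3) = 23/6.

3.8333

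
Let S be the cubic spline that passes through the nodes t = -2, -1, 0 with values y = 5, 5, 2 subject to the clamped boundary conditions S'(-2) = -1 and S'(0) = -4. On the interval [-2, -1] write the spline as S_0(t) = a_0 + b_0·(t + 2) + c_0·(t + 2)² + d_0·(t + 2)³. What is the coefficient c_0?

Write σ_i for S''(x_i). With h_i = 1, 1 and divided differences Δ_i = 0, -3, the continuity of S' gives the tridiagonal system
  1·σ_0 + 4·σ_1 + 1·σ_2 = 6(Δ_1 - Δ_0) = -18
Clamped end conditions give two more equations: 2h_0·σ_0 + h_0·σ_1 = 6(Δ_0 - S'(-2)) = 6 and h_1·σ_1 + 2h_1·σ_2 = 6(S'(0) - Δ_1) = -6.
Solving the tridiagonal system: σ_0 = 6, σ_1 = -6, σ_2 = 0.
On [-2, -1], with S_0(t) = a_0 + b_0·(t + 2) + c_0·(t + 2)² + d_0·(t + 2)³: c_0 = σ_0/2 = 3, d_0 = (σ_1 - σ_0)/(6h_0) = -2, b_0 = Δ_0 - h_0(2σ_0 + σ_1)/6 = -1.

3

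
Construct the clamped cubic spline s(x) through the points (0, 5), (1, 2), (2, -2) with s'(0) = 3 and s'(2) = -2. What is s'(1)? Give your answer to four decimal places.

-5.5000

Let σ_i = s''(x_i). Step sizes h_i = 1, 1; slopes of the chords Δ_i = (y_(i+1) - y_i)/h_i = -3, -4.
  1·σ_0 + 4·σ_1 + 1·σ_2 = 6(Δ_1 - Δ_0) = -6
Clamped end conditions give two more equations: 2h_0·σ_0 + h_0·σ_1 = 6(Δ_0 - s'(0)) = -36 and h_1·σ_1 + 2h_1·σ_2 = 6(s'(2) - Δ_1) = 12.
Solving the tridiagonal system: σ_0 = -19, σ_1 = 2, σ_2 = 5.
On [1, 2], s'(x) = b_1 + 2c_1·(x - 1) + 3d_1·(x - 1)² with b_1 = Δ_1 - h_1(2σ_1 + σ_2)/6 = -11/2, c_1 = σ_1/2 = 1, d_1 = (σ_2 - σ_1)/(6h_1) = 1/2. So s'(1) = -11/2.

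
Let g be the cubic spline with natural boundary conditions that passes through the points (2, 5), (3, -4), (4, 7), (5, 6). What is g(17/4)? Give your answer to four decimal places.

Put M_i = g'' at the i-th knot. Here h = (1, 1, 1) and Δ = (-9, 11, -1), so the interior equations h_(i-1)·M_(i-1) + 2(h_(i-1)+h_i)·M_i + h_i·M_(i+1) = 6(Δ_i − Δ_(i-1)) read
  1·M_0 + 4·M_1 + 1·M_2 = 6(Δ_1 - Δ_0) = 120
  1·M_1 + 4·M_2 + 1·M_3 = 6(Δ_2 - Δ_1) = -72
Natural end conditions: M_0 = M_3 = 0.
Hence M_0 = 0, M_1 = 184/5, M_2 = -136/5, M_3 = 0.
On [4, 5], g(t) = 7 + 121/15·(t - 4) - 68/5·(t - 4)² + 68/15·(t - 4)³.
With (t - 4) = 1/4: g(17/4) = 659/80.

8.2375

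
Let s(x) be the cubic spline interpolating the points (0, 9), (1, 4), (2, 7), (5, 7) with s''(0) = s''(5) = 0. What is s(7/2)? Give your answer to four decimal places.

9.1774

Let M_i = s''(x_i). Step sizes h_i = 1, 1, 3; slopes of the chords Δ_i = (y_(i+1) - y_i)/h_i = -5, 3, 0.
  1·M_0 + 4·M_1 + 1·M_2 = 6(Δ_1 - Δ_0) = 48
  1·M_1 + 8·M_2 + 3·M_3 = 6(Δ_2 - Δ_1) = -18
Natural end conditions: M_0 = M_3 = 0.
Solving: M_0 = 0, M_1 = 402/31, M_2 = -120/31, M_3 = 0.
On [2, 5], s(x) = 7 + 120/31·(x - 2) - 60/31·(x - 2)² + 20/93·(x - 2)³.
With (x - 2) = 3/2: s(7/2) = 569/62.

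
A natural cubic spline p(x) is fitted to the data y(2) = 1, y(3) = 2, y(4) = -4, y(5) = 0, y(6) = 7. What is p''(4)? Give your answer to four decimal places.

18.8571

Write σ_i for p''(x_i). With h_i = 1, 1, 1, 1 and divided differences Δ_i = 1, -6, 4, 7, the continuity of p' gives the tridiagonal system
  1·σ_0 + 4·σ_1 + 1·σ_2 = 6(Δ_1 - Δ_0) = -42
  1·σ_1 + 4·σ_2 + 1·σ_3 = 6(Δ_2 - Δ_1) = 60
  1·σ_2 + 4·σ_3 + 1·σ_4 = 6(Δ_3 - Δ_2) = 18
Natural end conditions: σ_0 = σ_4 = 0.
Solving the tridiagonal system: σ_0 = 0, σ_1 = -213/14, σ_2 = 132/7, σ_3 = -3/14, σ_4 = 0.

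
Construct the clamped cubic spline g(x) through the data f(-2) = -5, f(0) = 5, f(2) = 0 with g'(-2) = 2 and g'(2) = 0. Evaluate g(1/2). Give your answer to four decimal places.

Put σ_i = g'' at the i-th knot. Here h = (2, 2) and Δ = (5, -5/2), so the interior equations h_(i-1)·σ_(i-1) + 2(h_(i-1)+h_i)·σ_i + h_i·σ_(i+1) = 6(Δ_i − Δ_(i-1)) read
  2·σ_0 + 8·σ_1 + 2·σ_2 = 6(Δ_1 - Δ_0) = -45
Clamped end conditions give two more equations: 2h_0·σ_0 + h_0·σ_1 = 6(Δ_0 - g'(-2)) = 18 and h_1·σ_1 + 2h_1·σ_2 = 6(g'(2) - Δ_1) = 15.
Forward elimination and back-substitution give σ_0 = 77/8, σ_1 = -41/4, σ_2 = 71/8.
On [0, 2], g(x) = 5 + 11/8·x - 41/8·x² + 51/32·x³.
With x = 1/2: g(1/2) = 1179/256.

4.6055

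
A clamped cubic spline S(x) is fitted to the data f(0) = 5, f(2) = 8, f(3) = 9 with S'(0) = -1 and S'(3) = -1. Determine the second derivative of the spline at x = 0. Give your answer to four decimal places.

4.2500

Put M_i = S'' at the i-th knot. Here h = (2, 1) and Δ = (3/2, 1), so the interior equations h_(i-1)·M_(i-1) + 2(h_(i-1)+h_i)·M_i + h_i·M_(i+1) = 6(Δ_i − Δ_(i-1)) read
  2·M_0 + 6·M_1 + 1·M_2 = 6(Δ_1 - Δ_0) = -3
Clamped end conditions give two more equations: 2h_0·M_0 + h_0·M_1 = 6(Δ_0 - S'(0)) = 15 and h_1·M_1 + 2h_1·M_2 = 6(S'(3) - Δ_1) = -12.
Hence M_0 = 17/4, M_1 = -1, M_2 = -11/2.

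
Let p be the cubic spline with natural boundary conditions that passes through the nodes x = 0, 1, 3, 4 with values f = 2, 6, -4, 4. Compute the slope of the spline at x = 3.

2

With m_i denoting the second derivative at x_i, h_i = 1, 2, 1, and Δ_i = (y_(i+1) − y_i)/h_i = 4, -5, 8:
  1·m_0 + 6·m_1 + 2·m_2 = 6(Δ_1 - Δ_0) = -54
  2·m_1 + 6·m_2 + 1·m_3 = 6(Δ_2 - Δ_1) = 78
Natural end conditions: m_0 = m_3 = 0.
Solving the tridiagonal system: m_0 = 0, m_1 = -15, m_2 = 18, m_3 = 0.
On [3, 4], p'(x) = b_2 + 2c_2·(x - 3) + 3d_2·(x - 3)² with b_2 = Δ_2 - h_2(2m_2 + m_3)/6 = 2, c_2 = m_2/2 = 9, d_2 = (m_3 - m_2)/(6h_2) = -3. So p'(3) = 2.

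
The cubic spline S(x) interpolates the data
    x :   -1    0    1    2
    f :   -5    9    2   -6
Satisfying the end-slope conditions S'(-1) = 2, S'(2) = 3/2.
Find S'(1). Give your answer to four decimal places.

-13.6667

With σ_i denoting the second derivative at x_i, h_i = 1, 1, 1, and Δ_i = (y_(i+1) − y_i)/h_i = 14, -7, -8:
  1·σ_0 + 4·σ_1 + 1·σ_2 = 6(Δ_1 - Δ_0) = -126
  1·σ_1 + 4·σ_2 + 1·σ_3 = 6(Δ_2 - Δ_1) = -6
Clamped end conditions give two more equations: 2h_0·σ_0 + h_0·σ_1 = 6(Δ_0 - S'(-1)) = 72 and h_2·σ_2 + 2h_2·σ_3 = 6(S'(2) - Δ_2) = 57.
Solving: σ_0 = 179/3, σ_1 = -142/3, σ_2 = 11/3, σ_3 = 80/3.
On [1, 2], S'(x) = b_2 + 2c_2·(x - 1) + 3d_2·(x - 1)² with b_2 = Δ_2 - h_2(2σ_2 + σ_3)/6 = -41/3, c_2 = σ_2/2 = 11/6, d_2 = (σ_3 - σ_2)/(6h_2) = 23/6. So S'(1) = -41/3.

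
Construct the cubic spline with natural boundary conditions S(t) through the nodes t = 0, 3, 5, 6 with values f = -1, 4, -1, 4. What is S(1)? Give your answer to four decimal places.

2.5714

Let M_i = S''(x_i). Step sizes h_i = 3, 2, 1; slopes of the chords Δ_i = (y_(i+1) - y_i)/h_i = 5/3, -5/2, 5.
  3·M_0 + 10·M_1 + 2·M_2 = 6(Δ_1 - Δ_0) = -25
  2·M_1 + 6·M_2 + 1·M_3 = 6(Δ_2 - Δ_1) = 45
Natural end conditions: M_0 = M_3 = 0.
Solving: M_0 = 0, M_1 = -30/7, M_2 = 125/14, M_3 = 0.
On [0, 3], S(t) = -1 + 80/21·t + 0·t² - 5/21·t³.
With t = 1: S(1) = 18/7.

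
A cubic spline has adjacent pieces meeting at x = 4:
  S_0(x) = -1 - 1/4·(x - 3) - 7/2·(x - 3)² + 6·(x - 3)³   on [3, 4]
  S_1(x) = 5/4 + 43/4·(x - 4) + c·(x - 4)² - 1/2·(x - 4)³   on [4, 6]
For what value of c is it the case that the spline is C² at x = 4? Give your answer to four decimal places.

14.5000

S_0''(x) = -7 + 36·(x - 3), so S_0''(4) = 29. On the right, S_1''(4) = 2c, so c = 29/2.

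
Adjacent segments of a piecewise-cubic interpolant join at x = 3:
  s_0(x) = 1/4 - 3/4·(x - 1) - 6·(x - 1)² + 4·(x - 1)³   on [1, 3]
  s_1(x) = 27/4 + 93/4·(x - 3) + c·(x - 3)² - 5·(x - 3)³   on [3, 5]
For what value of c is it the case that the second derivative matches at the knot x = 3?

18

s_0''(x) = -12 + 24·(x - 1), so s_0''(3) = 36. On the right, s_1''(3) = 2c, so c = 18.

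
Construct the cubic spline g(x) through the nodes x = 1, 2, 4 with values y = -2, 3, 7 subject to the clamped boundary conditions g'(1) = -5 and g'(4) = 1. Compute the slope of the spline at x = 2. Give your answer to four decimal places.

7.5000

With m_i denoting the second derivative at x_i, h_i = 1, 2, and Δ_i = (y_(i+1) − y_i)/h_i = 5, 2:
  1·m_0 + 6·m_1 + 2·m_2 = 6(Δ_1 - Δ_0) = -18
Clamped end conditions give two more equations: 2h_0·m_0 + h_0·m_1 = 6(Δ_0 - g'(1)) = 60 and h_1·m_1 + 2h_1·m_2 = 6(g'(4) - Δ_1) = -6.
Solving the tridiagonal system: m_0 = 35, m_1 = -10, m_2 = 7/2.
On [2, 4], g'(x) = b_1 + 2c_1·(x - 2) + 3d_1·(x - 2)² with b_1 = Δ_1 - h_1(2m_1 + m_2)/6 = 15/2, c_1 = m_1/2 = -5, d_1 = (m_2 - m_1)/(6h_1) = 9/8. So g'(2) = 15/2.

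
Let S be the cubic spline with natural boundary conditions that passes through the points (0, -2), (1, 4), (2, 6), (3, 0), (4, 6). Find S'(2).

-4

Put m_i = S'' at the i-th knot. Here h = (1, 1, 1, 1) and Δ = (6, 2, -6, 6), so the interior equations h_(i-1)·m_(i-1) + 2(h_(i-1)+h_i)·m_i + h_i·m_(i+1) = 6(Δ_i − Δ_(i-1)) read
  1·m_0 + 4·m_1 + 1·m_2 = 6(Δ_1 - Δ_0) = -24
  1·m_1 + 4·m_2 + 1·m_3 = 6(Δ_2 - Δ_1) = -48
  1·m_2 + 4·m_3 + 1·m_4 = 6(Δ_3 - Δ_2) = 72
Natural end conditions: m_0 = m_4 = 0.
Forward elimination and back-substitution give m_0 = 0, m_1 = -12/7, m_2 = -120/7, m_3 = 156/7, m_4 = 0.
On [2, 3], S'(x) = b_2 + 2c_2·(x - 2) + 3d_2·(x - 2)² with b_2 = Δ_2 - h_2(2m_2 + m_3)/6 = -4, c_2 = m_2/2 = -60/7, d_2 = (m_3 - m_2)/(6h_2) = 46/7. So S'(2) = -4.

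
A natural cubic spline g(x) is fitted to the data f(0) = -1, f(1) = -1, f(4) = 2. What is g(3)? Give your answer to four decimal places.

With M_i denoting the second derivative at x_i, h_i = 1, 3, and Δ_i = (y_(i+1) − y_i)/h_i = 0, 1:
  1·M_0 + 8·M_1 + 3·M_2 = 6(Δ_1 - Δ_0) = 6
Natural end conditions: M_0 = M_2 = 0.
Solving the tridiagonal system: M_0 = 0, M_1 = 3/4, M_2 = 0.
On [1, 4], g(x) = -1 + 1/4·(x - 1) + 3/8·(x - 1)² - 1/24·(x - 1)³.
With (x - 1) = 2: g(3) = 2/3.

0.6667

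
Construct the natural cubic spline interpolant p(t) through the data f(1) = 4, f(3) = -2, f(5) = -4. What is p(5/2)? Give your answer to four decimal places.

-0.8281

Put M_i = p'' at the i-th knot. Here h = (2, 2) and Δ = (-3, -1), so the interior equations h_(i-1)·M_(i-1) + 2(h_(i-1)+h_i)·M_i + h_i·M_(i+1) = 6(Δ_i − Δ_(i-1)) read
  2·M_0 + 8·M_1 + 2·M_2 = 6(Δ_1 - Δ_0) = 12
Natural end conditions: M_0 = M_2 = 0.
Solving the tridiagonal system: M_0 = 0, M_1 = 3/2, M_2 = 0.
On [1, 3], p(t) = 4 - 7/2·(t - 1) + 0·(t - 1)² + 1/8·(t - 1)³.
With (t - 1) = 3/2: p(5/2) = -53/64.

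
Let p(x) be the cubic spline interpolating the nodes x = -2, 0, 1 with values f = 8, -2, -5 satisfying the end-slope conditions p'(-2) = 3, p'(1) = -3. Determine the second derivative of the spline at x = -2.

Write m_i for p''(x_i). With h_i = 2, 1 and divided differences Δ_i = -5, -3, the continuity of p' gives the tridiagonal system
  2·m_0 + 6·m_1 + 1·m_2 = 6(Δ_1 - Δ_0) = 12
Clamped end conditions give two more equations: 2h_0·m_0 + h_0·m_1 = 6(Δ_0 - p'(-2)) = -48 and h_1·m_1 + 2h_1·m_2 = 6(p'(1) - Δ_1) = 0.
Hence m_0 = -16, m_1 = 8, m_2 = -4.

-16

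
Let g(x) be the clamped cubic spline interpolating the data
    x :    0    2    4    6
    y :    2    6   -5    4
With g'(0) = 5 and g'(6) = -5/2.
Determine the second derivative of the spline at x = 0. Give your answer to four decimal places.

Let M_i = g''(x_i). Step sizes h_i = 2, 2, 2; slopes of the chords Δ_i = (y_(i+1) - y_i)/h_i = 2, -11/2, 9/2.
  2·M_0 + 8·M_1 + 2·M_2 = 6(Δ_1 - Δ_0) = -45
  2·M_1 + 8·M_2 + 2·M_3 = 6(Δ_2 - Δ_1) = 60
Clamped end conditions give two more equations: 2h_0·M_0 + h_0·M_1 = 6(Δ_0 - g'(0)) = -18 and h_2·M_2 + 2h_2·M_3 = 6(g'(6) - Δ_2) = -42.
Solving the tridiagonal system: M_0 = 1/10, M_1 = -46/5, M_2 = 71/5, M_3 = -88/5.

0.1000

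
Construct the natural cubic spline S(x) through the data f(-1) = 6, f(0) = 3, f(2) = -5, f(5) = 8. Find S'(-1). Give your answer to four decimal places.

-2.5238

With M_i denoting the second derivative at x_i, h_i = 1, 2, 3, and Δ_i = (y_(i+1) − y_i)/h_i = -3, -4, 13/3:
  1·M_0 + 6·M_1 + 2·M_2 = 6(Δ_1 - Δ_0) = -6
  2·M_1 + 10·M_2 + 3·M_3 = 6(Δ_2 - Δ_1) = 50
Natural end conditions: M_0 = M_3 = 0.
Solving: M_0 = 0, M_1 = -20/7, M_2 = 39/7, M_3 = 0.
On [-1, 0], S'(x) = b_0 + 2c_0·(x + 1) + 3d_0·(x + 1)² with b_0 = Δ_0 - h_0(2M_0 + M_1)/6 = -53/21, c_0 = M_0/2 = 0, d_0 = (M_1 - M_0)/(6h_0) = -10/21. So S'(-1) = -53/21.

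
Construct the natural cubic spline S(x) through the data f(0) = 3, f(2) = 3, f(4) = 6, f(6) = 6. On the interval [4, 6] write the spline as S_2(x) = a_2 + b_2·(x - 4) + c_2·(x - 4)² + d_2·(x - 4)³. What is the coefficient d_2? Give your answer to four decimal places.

Let m_i = S''(x_i). Step sizes h_i = 2, 2, 2; slopes of the chords Δ_i = (y_(i+1) - y_i)/h_i = 0, 3/2, 0.
  2·m_0 + 8·m_1 + 2·m_2 = 6(Δ_1 - Δ_0) = 9
  2·m_1 + 8·m_2 + 2·m_3 = 6(Δ_2 - Δ_1) = -9
Natural end conditions: m_0 = m_3 = 0.
Hence m_0 = 0, m_1 = 3/2, m_2 = -3/2, m_3 = 0.
On [4, 6], with S_2(x) = a_2 + b_2·(x - 4) + c_2·(x - 4)² + d_2·(x - 4)³: c_2 = m_2/2 = -3/4, d_2 = (m_3 - m_2)/(6h_2) = 1/8, b_2 = Δ_2 - h_2(2m_2 + m_3)/6 = 1.

0.1250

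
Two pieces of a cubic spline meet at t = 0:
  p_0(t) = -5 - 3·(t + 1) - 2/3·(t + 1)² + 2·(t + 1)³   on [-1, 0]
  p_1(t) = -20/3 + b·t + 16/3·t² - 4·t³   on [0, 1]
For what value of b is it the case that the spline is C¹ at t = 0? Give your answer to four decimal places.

1.6667

p_0'(t) = -3 - 4/3·(t + 1) + 6·(t + 1)², so p_0'(0) = 5/3. On the right, p_1'(0) = b, so b = 5/3.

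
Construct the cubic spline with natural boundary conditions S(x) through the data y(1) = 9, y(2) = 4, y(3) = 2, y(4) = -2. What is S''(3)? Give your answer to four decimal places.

Let σ_i = S''(x_i). Step sizes h_i = 1, 1, 1; slopes of the chords Δ_i = (y_(i+1) - y_i)/h_i = -5, -2, -4.
  1·σ_0 + 4·σ_1 + 1·σ_2 = 6(Δ_1 - Δ_0) = 18
  1·σ_1 + 4·σ_2 + 1·σ_3 = 6(Δ_2 - Δ_1) = -12
Natural end conditions: σ_0 = σ_3 = 0.
Forward elimination and back-substitution give σ_0 = 0, σ_1 = 28/5, σ_2 = -22/5, σ_3 = 0.

-4.4000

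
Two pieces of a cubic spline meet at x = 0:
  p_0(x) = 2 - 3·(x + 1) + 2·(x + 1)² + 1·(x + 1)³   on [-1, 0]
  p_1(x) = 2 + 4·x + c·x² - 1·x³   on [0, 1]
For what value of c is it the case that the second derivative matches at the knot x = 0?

5

p_0''(x) = 4 + 6·(x + 1), so p_0''(0) = 10. On the right, p_1''(0) = 2c, so c = 5.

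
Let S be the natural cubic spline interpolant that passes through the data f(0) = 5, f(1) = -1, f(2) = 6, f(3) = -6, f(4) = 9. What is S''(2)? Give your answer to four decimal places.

-49.7143

Put σ_i = S'' at the i-th knot. Here h = (1, 1, 1, 1) and Δ = (-6, 7, -12, 15), so the interior equations h_(i-1)·σ_(i-1) + 2(h_(i-1)+h_i)·σ_i + h_i·σ_(i+1) = 6(Δ_i − Δ_(i-1)) read
  1·σ_0 + 4·σ_1 + 1·σ_2 = 6(Δ_1 - Δ_0) = 78
  1·σ_1 + 4·σ_2 + 1·σ_3 = 6(Δ_2 - Δ_1) = -114
  1·σ_2 + 4·σ_3 + 1·σ_4 = 6(Δ_3 - Δ_2) = 162
Natural end conditions: σ_0 = σ_4 = 0.
Forward elimination and back-substitution give σ_0 = 0, σ_1 = 447/14, σ_2 = -348/7, σ_3 = 741/14, σ_4 = 0.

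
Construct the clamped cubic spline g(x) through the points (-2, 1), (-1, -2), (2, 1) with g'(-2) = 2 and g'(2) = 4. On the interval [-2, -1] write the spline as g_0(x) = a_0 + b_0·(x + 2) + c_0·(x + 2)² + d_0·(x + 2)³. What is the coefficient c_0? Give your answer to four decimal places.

-8.7500

Put m_i = g'' at the i-th knot. Here h = (1, 3) and Δ = (-3, 1), so the interior equations h_(i-1)·m_(i-1) + 2(h_(i-1)+h_i)·m_i + h_i·m_(i+1) = 6(Δ_i − Δ_(i-1)) read
  1·m_0 + 8·m_1 + 3·m_2 = 6(Δ_1 - Δ_0) = 24
Clamped end conditions give two more equations: 2h_0·m_0 + h_0·m_1 = 6(Δ_0 - g'(-2)) = -30 and h_1·m_1 + 2h_1·m_2 = 6(g'(2) - Δ_1) = 18.
Solving: m_0 = -35/2, m_1 = 5, m_2 = 1/2.
On [-2, -1], with g_0(x) = a_0 + b_0·(x + 2) + c_0·(x + 2)² + d_0·(x + 2)³: c_0 = m_0/2 = -35/4, d_0 = (m_1 - m_0)/(6h_0) = 15/4, b_0 = Δ_0 - h_0(2m_0 + m_1)/6 = 2.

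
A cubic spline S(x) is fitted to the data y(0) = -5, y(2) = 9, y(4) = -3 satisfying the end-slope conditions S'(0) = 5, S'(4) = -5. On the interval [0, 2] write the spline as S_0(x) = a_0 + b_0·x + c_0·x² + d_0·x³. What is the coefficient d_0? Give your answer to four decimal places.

-2.0625

With M_i denoting the second derivative at x_i, h_i = 2, 2, and Δ_i = (y_(i+1) − y_i)/h_i = 7, -6:
  2·M_0 + 8·M_1 + 2·M_2 = 6(Δ_1 - Δ_0) = -78
Clamped end conditions give two more equations: 2h_0·M_0 + h_0·M_1 = 6(Δ_0 - S'(0)) = 12 and h_1·M_1 + 2h_1·M_2 = 6(S'(4) - Δ_1) = 6.
Hence M_0 = 41/4, M_1 = -29/2, M_2 = 35/4.
On [0, 2], with S_0(x) = a_0 + b_0·x + c_0·x² + d_0·x³: c_0 = M_0/2 = 41/8, d_0 = (M_1 - M_0)/(6h_0) = -33/16, b_0 = Δ_0 - h_0(2M_0 + M_1)/6 = 5.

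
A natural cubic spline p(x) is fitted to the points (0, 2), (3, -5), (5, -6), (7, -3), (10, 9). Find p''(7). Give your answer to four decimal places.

With M_i denoting the second derivative at x_i, h_i = 3, 2, 2, 3, and Δ_i = (y_(i+1) − y_i)/h_i = -7/3, -1/2, 3/2, 4:
  3·M_0 + 10·M_1 + 2·M_2 = 6(Δ_1 - Δ_0) = 11
  2·M_1 + 8·M_2 + 2·M_3 = 6(Δ_2 - Δ_1) = 12
  2·M_2 + 10·M_3 + 3·M_4 = 6(Δ_3 - Δ_2) = 15
Natural end conditions: M_0 = M_4 = 0.
Solving the tridiagonal system: M_0 = 0, M_1 = 41/45, M_2 = 17/18, M_3 = 59/45, M_4 = 0.

1.3111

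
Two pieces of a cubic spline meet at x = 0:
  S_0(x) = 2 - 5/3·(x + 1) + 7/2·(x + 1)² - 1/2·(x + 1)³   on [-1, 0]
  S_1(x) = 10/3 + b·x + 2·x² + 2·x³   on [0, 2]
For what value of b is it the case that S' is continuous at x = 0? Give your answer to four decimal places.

3.8333

S_0'(x) = -5/3 + 7·(x + 1) - 3/2·(x + 1)², so S_0'(0) = 23/6. On the right, S_1'(0) = b, so b = 23/6.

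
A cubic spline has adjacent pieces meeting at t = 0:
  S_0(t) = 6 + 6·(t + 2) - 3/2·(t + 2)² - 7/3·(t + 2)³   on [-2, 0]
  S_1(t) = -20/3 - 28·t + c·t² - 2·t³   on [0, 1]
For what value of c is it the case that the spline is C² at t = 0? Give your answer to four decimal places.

-15.5000

S_0''(t) = -3 - 14·(t + 2), so S_0''(0) = -31. On the right, S_1''(0) = 2c, so c = -31/2.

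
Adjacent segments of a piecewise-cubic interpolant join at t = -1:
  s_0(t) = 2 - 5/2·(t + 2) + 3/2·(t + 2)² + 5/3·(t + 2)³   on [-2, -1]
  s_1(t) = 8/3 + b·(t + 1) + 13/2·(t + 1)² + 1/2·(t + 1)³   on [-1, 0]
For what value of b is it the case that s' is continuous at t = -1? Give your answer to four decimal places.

s_0'(t) = -5/2 + 3·(t + 2) + 5·(t + 2)², so s_0'(-1) = 11/2. On the right, s_1'(-1) = b, so b = 11/2.

5.5000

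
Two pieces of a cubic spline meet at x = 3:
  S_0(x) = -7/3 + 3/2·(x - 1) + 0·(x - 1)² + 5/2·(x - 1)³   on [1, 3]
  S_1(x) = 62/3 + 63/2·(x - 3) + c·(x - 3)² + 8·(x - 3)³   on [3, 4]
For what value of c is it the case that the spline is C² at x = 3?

S_0''(x) = 0 + 15·(x - 1), so S_0''(3) = 30. On the right, S_1''(3) = 2c, so c = 15.

15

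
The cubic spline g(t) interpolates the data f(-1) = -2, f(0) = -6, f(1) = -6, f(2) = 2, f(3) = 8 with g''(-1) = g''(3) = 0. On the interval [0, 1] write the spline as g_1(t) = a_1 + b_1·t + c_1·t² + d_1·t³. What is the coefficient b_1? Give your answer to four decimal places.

With m_i denoting the second derivative at x_i, h_i = 1, 1, 1, 1, and Δ_i = (y_(i+1) − y_i)/h_i = -4, 0, 8, 6:
  1·m_0 + 4·m_1 + 1·m_2 = 6(Δ_1 - Δ_0) = 24
  1·m_1 + 4·m_2 + 1·m_3 = 6(Δ_2 - Δ_1) = 48
  1·m_2 + 4·m_3 + 1·m_4 = 6(Δ_3 - Δ_2) = -12
Natural end conditions: m_0 = m_4 = 0.
Forward elimination and back-substitution give m_0 = 0, m_1 = 39/14, m_2 = 90/7, m_3 = -87/14, m_4 = 0.
On [0, 1], with g_1(t) = a_1 + b_1·t + c_1·t² + d_1·t³: c_1 = m_1/2 = 39/28, d_1 = (m_2 - m_1)/(6h_1) = 47/28, b_1 = Δ_1 - h_1(2m_1 + m_2)/6 = -43/14.

-3.0714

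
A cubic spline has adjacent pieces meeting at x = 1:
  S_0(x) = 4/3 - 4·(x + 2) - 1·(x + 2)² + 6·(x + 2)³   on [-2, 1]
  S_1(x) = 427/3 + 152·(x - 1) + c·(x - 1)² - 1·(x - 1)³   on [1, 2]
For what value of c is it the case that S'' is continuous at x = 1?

S_0''(x) = -2 + 36·(x + 2), so S_0''(1) = 106. On the right, S_1''(1) = 2c, so c = 53.

53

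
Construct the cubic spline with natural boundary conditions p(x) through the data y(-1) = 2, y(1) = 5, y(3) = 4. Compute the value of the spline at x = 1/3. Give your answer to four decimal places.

4.3704

With σ_i denoting the second derivative at x_i, h_i = 2, 2, and Δ_i = (y_(i+1) − y_i)/h_i = 3/2, -1/2:
  2·σ_0 + 8·σ_1 + 2·σ_2 = 6(Δ_1 - Δ_0) = -12
Natural end conditions: σ_0 = σ_2 = 0.
Solving the tridiagonal system: σ_0 = 0, σ_1 = -3/2, σ_2 = 0.
On [-1, 1], p(x) = 2 + 2·(x + 1) + 0·(x + 1)² - 1/8·(x + 1)³.
With (x + 1) = 4/3: p(1/3) = 118/27.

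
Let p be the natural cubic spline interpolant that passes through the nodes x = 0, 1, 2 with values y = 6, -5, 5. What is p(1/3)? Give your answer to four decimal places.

0.7778

Put M_i = p'' at the i-th knot. Here h = (1, 1) and Δ = (-11, 10), so the interior equations h_(i-1)·M_(i-1) + 2(h_(i-1)+h_i)·M_i + h_i·M_(i+1) = 6(Δ_i − Δ_(i-1)) read
  1·M_0 + 4·M_1 + 1·M_2 = 6(Δ_1 - Δ_0) = 126
Natural end conditions: M_0 = M_2 = 0.
Hence M_0 = 0, M_1 = 63/2, M_2 = 0.
On [0, 1], p(x) = 6 - 65/4·x + 0·x² + 21/4·x³.
With x = 1/3: p(1/3) = 7/9.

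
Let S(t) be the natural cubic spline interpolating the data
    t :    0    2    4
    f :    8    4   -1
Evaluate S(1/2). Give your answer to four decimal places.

7.0586

With m_i denoting the second derivative at x_i, h_i = 2, 2, and Δ_i = (y_(i+1) − y_i)/h_i = -2, -5/2:
  2·m_0 + 8·m_1 + 2·m_2 = 6(Δ_1 - Δ_0) = -3
Natural end conditions: m_0 = m_2 = 0.
Forward elimination and back-substitution give m_0 = 0, m_1 = -3/8, m_2 = 0.
On [0, 2], S(t) = 8 - 15/8·t + 0·t² - 1/32·t³.
With t = 1/2: S(1/2) = 1807/256.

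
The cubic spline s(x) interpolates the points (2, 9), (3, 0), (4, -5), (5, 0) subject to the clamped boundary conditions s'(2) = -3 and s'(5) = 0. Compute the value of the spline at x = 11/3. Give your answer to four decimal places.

-4.8593

Let σ_i = s''(x_i). Step sizes h_i = 1, 1, 1; slopes of the chords Δ_i = (y_(i+1) - y_i)/h_i = -9, -5, 5.
  1·σ_0 + 4·σ_1 + 1·σ_2 = 6(Δ_1 - Δ_0) = 24
  1·σ_1 + 4·σ_2 + 1·σ_3 = 6(Δ_2 - Δ_1) = 60
Clamped end conditions give two more equations: 2h_0·σ_0 + h_0·σ_1 = 6(Δ_0 - s'(2)) = -36 and h_2·σ_2 + 2h_2·σ_3 = 6(s'(5) - Δ_2) = -30.
Solving the tridiagonal system: σ_0 = -106/5, σ_1 = 32/5, σ_2 = 98/5, σ_3 = -124/5.
On [3, 4], s(x) = 0 - 52/5·(x - 3) + 16/5·(x - 3)² + 11/5·(x - 3)³.
With (x - 3) = 2/3: s(11/3) = -656/135.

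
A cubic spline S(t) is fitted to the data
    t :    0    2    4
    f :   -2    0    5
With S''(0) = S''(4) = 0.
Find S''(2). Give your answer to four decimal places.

1.1250

With M_i denoting the second derivative at x_i, h_i = 2, 2, and Δ_i = (y_(i+1) − y_i)/h_i = 1, 5/2:
  2·M_0 + 8·M_1 + 2·M_2 = 6(Δ_1 - Δ_0) = 9
Natural end conditions: M_0 = M_2 = 0.
Hence M_0 = 0, M_1 = 9/8, M_2 = 0.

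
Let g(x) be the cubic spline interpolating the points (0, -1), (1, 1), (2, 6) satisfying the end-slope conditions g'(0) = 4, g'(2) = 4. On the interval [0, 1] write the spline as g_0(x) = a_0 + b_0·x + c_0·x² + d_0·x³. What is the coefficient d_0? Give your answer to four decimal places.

3.2500

Put M_i = g'' at the i-th knot. Here h = (1, 1) and Δ = (2, 5), so the interior equations h_(i-1)·M_(i-1) + 2(h_(i-1)+h_i)·M_i + h_i·M_(i+1) = 6(Δ_i − Δ_(i-1)) read
  1·M_0 + 4·M_1 + 1·M_2 = 6(Δ_1 - Δ_0) = 18
Clamped end conditions give two more equations: 2h_0·M_0 + h_0·M_1 = 6(Δ_0 - g'(0)) = -12 and h_1·M_1 + 2h_1·M_2 = 6(g'(2) - Δ_1) = -6.
Forward elimination and back-substitution give M_0 = -21/2, M_1 = 9, M_2 = -15/2.
On [0, 1], with g_0(x) = a_0 + b_0·x + c_0·x² + d_0·x³: c_0 = M_0/2 = -21/4, d_0 = (M_1 - M_0)/(6h_0) = 13/4, b_0 = Δ_0 - h_0(2M_0 + M_1)/6 = 4.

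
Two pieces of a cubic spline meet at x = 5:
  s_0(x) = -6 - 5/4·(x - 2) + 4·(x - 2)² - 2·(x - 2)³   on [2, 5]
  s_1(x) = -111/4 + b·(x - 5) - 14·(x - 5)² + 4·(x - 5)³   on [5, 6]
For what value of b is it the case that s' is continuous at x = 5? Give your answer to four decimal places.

-31.2500

s_0'(x) = -5/4 + 8·(x - 2) - 6·(x - 2)², so s_0'(5) = -125/4. On the right, s_1'(5) = b, so b = -125/4.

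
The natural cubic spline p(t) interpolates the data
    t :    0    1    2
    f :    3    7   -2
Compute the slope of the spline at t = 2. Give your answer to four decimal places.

-12.2500

With M_i denoting the second derivative at x_i, h_i = 1, 1, and Δ_i = (y_(i+1) − y_i)/h_i = 4, -9:
  1·M_0 + 4·M_1 + 1·M_2 = 6(Δ_1 - Δ_0) = -78
Natural end conditions: M_0 = M_2 = 0.
Solving the tridiagonal system: M_0 = 0, M_1 = -39/2, M_2 = 0.
On [1, 2], p'(t) = b_1 + 2c_1·(t - 1) + 3d_1·(t - 1)² with b_1 = Δ_1 - h_1(2M_1 + M_2)/6 = -5/2, c_1 = M_1/2 = -39/4, d_1 = (M_2 - M_1)/(6h_1) = 13/4. So p'(2) = -49/4.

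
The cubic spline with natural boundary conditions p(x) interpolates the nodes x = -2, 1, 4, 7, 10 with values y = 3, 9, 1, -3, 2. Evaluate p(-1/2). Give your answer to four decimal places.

7.4531

Let m_i = p''(x_i). Step sizes h_i = 3, 3, 3, 3; slopes of the chords Δ_i = (y_(i+1) - y_i)/h_i = 2, -8/3, -4/3, 5/3.
  3·m_0 + 12·m_1 + 3·m_2 = 6(Δ_1 - Δ_0) = -28
  3·m_1 + 12·m_2 + 3·m_3 = 6(Δ_2 - Δ_1) = 8
  3·m_2 + 12·m_3 + 3·m_4 = 6(Δ_3 - Δ_2) = 18
Natural end conditions: m_0 = m_4 = 0.
Solving: m_0 = 0, m_1 = -31/12, m_2 = 1, m_3 = 5/4, m_4 = 0.
On [-2, 1], p(x) = 3 + 79/24·(x + 2) + 0·(x + 2)² - 31/216·(x + 2)³.
With (x + 2) = 3/2: p(-1/2) = 477/64.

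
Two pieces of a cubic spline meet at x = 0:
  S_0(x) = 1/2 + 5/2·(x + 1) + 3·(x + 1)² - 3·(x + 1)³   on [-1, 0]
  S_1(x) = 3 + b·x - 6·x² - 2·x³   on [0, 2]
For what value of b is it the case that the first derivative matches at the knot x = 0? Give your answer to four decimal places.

-0.5000

S_0'(x) = 5/2 + 6·(x + 1) - 9·(x + 1)², so S_0'(0) = -1/2. On the right, S_1'(0) = b, so b = -1/2.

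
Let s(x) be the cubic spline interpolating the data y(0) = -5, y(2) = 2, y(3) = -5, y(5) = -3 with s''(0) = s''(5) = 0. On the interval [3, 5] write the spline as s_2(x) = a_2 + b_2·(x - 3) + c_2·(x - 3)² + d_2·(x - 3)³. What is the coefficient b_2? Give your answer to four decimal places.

With m_i denoting the second derivative at x_i, h_i = 2, 1, 2, and Δ_i = (y_(i+1) − y_i)/h_i = 7/2, -7, 1:
  2·m_0 + 6·m_1 + 1·m_2 = 6(Δ_1 - Δ_0) = -63
  1·m_1 + 6·m_2 + 2·m_3 = 6(Δ_2 - Δ_1) = 48
Natural end conditions: m_0 = m_3 = 0.
Solving: m_0 = 0, m_1 = -426/35, m_2 = 351/35, m_3 = 0.
On [3, 5], with s_2(x) = a_2 + b_2·(x - 3) + c_2·(x - 3)² + d_2·(x - 3)³: c_2 = m_2/2 = 351/70, d_2 = (m_3 - m_2)/(6h_2) = -117/140, b_2 = Δ_2 - h_2(2m_2 + m_3)/6 = -199/35.

-5.6857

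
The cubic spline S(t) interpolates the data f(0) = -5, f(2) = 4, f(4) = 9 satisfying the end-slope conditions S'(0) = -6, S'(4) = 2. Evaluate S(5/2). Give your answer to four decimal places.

Write σ_i for S''(x_i). With h_i = 2, 2 and divided differences Δ_i = 9/2, 5/2, the continuity of S' gives the tridiagonal system
  2·σ_0 + 8·σ_1 + 2·σ_2 = 6(Δ_1 - Δ_0) = -12
Clamped end conditions give two more equations: 2h_0·σ_0 + h_0·σ_1 = 6(Δ_0 - S'(0)) = 63 and h_1·σ_1 + 2h_1·σ_2 = 6(S'(4) - Δ_1) = -3.
Solving the tridiagonal system: σ_0 = 77/4, σ_1 = -7, σ_2 = 11/4.
On [2, 4], S(t) = 4 + 25/4·(t - 2) - 7/2·(t - 2)² + 13/16·(t - 2)³.
With (t - 2) = 1/2: S(5/2) = 813/128.

6.3516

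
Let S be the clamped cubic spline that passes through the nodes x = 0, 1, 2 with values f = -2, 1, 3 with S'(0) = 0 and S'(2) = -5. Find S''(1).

2

With σ_i denoting the second derivative at x_i, h_i = 1, 1, and Δ_i = (y_(i+1) − y_i)/h_i = 3, 2:
  1·σ_0 + 4·σ_1 + 1·σ_2 = 6(Δ_1 - Δ_0) = -6
Clamped end conditions give two more equations: 2h_0·σ_0 + h_0·σ_1 = 6(Δ_0 - S'(0)) = 18 and h_1·σ_1 + 2h_1·σ_2 = 6(S'(2) - Δ_1) = -42.
Forward elimination and back-substitution give σ_0 = 8, σ_1 = 2, σ_2 = -22.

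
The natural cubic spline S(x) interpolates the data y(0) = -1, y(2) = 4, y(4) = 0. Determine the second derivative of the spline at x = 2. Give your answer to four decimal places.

-3.3750

With M_i denoting the second derivative at x_i, h_i = 2, 2, and Δ_i = (y_(i+1) − y_i)/h_i = 5/2, -2:
  2·M_0 + 8·M_1 + 2·M_2 = 6(Δ_1 - Δ_0) = -27
Natural end conditions: M_0 = M_2 = 0.
Solving: M_0 = 0, M_1 = -27/8, M_2 = 0.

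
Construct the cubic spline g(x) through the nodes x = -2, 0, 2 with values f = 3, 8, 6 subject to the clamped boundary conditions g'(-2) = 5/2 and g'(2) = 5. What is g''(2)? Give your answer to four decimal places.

12.2500

Let m_i = g''(x_i). Step sizes h_i = 2, 2; slopes of the chords Δ_i = (y_(i+1) - y_i)/h_i = 5/2, -1.
  2·m_0 + 8·m_1 + 2·m_2 = 6(Δ_1 - Δ_0) = -21
Clamped end conditions give two more equations: 2h_0·m_0 + h_0·m_1 = 6(Δ_0 - g'(-2)) = 0 and h_1·m_1 + 2h_1·m_2 = 6(g'(2) - Δ_1) = 36.
Solving the tridiagonal system: m_0 = 13/4, m_1 = -13/2, m_2 = 49/4.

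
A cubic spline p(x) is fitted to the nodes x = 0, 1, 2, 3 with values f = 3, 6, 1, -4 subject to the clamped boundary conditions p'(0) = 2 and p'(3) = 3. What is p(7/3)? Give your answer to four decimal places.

-1.7432

Write M_i for p''(x_i). With h_i = 1, 1, 1 and divided differences Δ_i = 3, -5, -5, the continuity of p' gives the tridiagonal system
  1·M_0 + 4·M_1 + 1·M_2 = 6(Δ_1 - Δ_0) = -48
  1·M_1 + 4·M_2 + 1·M_3 = 6(Δ_2 - Δ_1) = 0
Clamped end conditions give two more equations: 2h_0·M_0 + h_0·M_1 = 6(Δ_0 - p'(0)) = 6 and h_2·M_2 + 2h_2·M_3 = 6(p'(3) - Δ_2) = 48.
Solving: M_0 = 148/15, M_1 = -206/15, M_2 = -44/15, M_3 = 382/15.
On [2, 3], p(x) = 1 - 124/15·(x - 2) - 22/15·(x - 2)² + 71/15·(x - 2)³.
With (x - 2) = 1/3: p(7/3) = -706/405.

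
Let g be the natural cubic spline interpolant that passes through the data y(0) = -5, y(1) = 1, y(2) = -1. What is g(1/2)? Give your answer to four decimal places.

With σ_i denoting the second derivative at x_i, h_i = 1, 1, and Δ_i = (y_(i+1) − y_i)/h_i = 6, -2:
  1·σ_0 + 4·σ_1 + 1·σ_2 = 6(Δ_1 - Δ_0) = -48
Natural end conditions: σ_0 = σ_2 = 0.
Forward elimination and back-substitution give σ_0 = 0, σ_1 = -12, σ_2 = 0.
On [0, 1], g(x) = -5 + 8·x + 0·x² - 2·x³.
With x = 1/2: g(1/2) = -5/4.

-1.2500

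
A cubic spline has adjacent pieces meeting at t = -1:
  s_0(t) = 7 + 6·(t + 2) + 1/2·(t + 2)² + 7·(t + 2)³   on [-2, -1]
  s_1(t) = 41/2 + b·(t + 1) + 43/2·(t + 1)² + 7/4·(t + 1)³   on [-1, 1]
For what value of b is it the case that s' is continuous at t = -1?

28

s_0'(t) = 6 + 1·(t + 2) + 21·(t + 2)², so s_0'(-1) = 28. On the right, s_1'(-1) = b, so b = 28.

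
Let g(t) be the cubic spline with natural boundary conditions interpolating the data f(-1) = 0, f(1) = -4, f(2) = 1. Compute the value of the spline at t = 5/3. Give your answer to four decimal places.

-1.0123

Let σ_i = g''(x_i). Step sizes h_i = 2, 1; slopes of the chords Δ_i = (y_(i+1) - y_i)/h_i = -2, 5.
  2·σ_0 + 6·σ_1 + 1·σ_2 = 6(Δ_1 - Δ_0) = 42
Natural end conditions: σ_0 = σ_2 = 0.
Hence σ_0 = 0, σ_1 = 7, σ_2 = 0.
On [1, 2], g(t) = -4 + 8/3·(t - 1) + 7/2·(t - 1)² - 7/6·(t - 1)³.
With (t - 1) = 2/3: g(5/3) = -82/81.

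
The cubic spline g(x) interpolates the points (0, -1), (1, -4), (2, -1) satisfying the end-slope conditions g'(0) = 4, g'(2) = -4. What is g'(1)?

0

With M_i denoting the second derivative at x_i, h_i = 1, 1, and Δ_i = (y_(i+1) − y_i)/h_i = -3, 3:
  1·M_0 + 4·M_1 + 1·M_2 = 6(Δ_1 - Δ_0) = 36
Clamped end conditions give two more equations: 2h_0·M_0 + h_0·M_1 = 6(Δ_0 - g'(0)) = -42 and h_1·M_1 + 2h_1·M_2 = 6(g'(2) - Δ_1) = -42.
Forward elimination and back-substitution give M_0 = -34, M_1 = 26, M_2 = -34.
On [1, 2], g'(x) = b_1 + 2c_1·(x - 1) + 3d_1·(x - 1)² with b_1 = Δ_1 - h_1(2M_1 + M_2)/6 = 0, c_1 = M_1/2 = 13, d_1 = (M_2 - M_1)/(6h_1) = -10. So g'(1) = 0.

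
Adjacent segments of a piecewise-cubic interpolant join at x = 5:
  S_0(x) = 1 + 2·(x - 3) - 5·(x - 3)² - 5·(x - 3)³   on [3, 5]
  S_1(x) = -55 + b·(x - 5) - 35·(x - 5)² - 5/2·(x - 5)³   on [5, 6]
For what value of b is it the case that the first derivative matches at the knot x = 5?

-78

S_0'(x) = 2 - 10·(x - 3) - 15·(x - 3)², so S_0'(5) = -78. On the right, S_1'(5) = b, so b = -78.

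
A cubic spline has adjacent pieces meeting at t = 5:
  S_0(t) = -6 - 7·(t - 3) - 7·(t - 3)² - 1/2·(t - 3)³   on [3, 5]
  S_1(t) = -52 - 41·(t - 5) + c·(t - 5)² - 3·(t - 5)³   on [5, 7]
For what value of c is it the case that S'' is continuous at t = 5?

-10

S_0''(t) = -14 - 3·(t - 3), so S_0''(5) = -20. On the right, S_1''(5) = 2c, so c = -10.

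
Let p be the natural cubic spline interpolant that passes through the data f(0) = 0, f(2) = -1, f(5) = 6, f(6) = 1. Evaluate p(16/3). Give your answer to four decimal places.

4.7602

With M_i denoting the second derivative at x_i, h_i = 2, 3, 1, and Δ_i = (y_(i+1) − y_i)/h_i = -1/2, 7/3, -5:
  2·M_0 + 10·M_1 + 3·M_2 = 6(Δ_1 - Δ_0) = 17
  3·M_1 + 8·M_2 + 1·M_3 = 6(Δ_2 - Δ_1) = -44
Natural end conditions: M_0 = M_3 = 0.
Solving: M_0 = 0, M_1 = 268/71, M_2 = -491/71, M_3 = 0.
On [5, 6], p(t) = 6 - 574/213·(t - 5) - 491/142·(t - 5)² + 491/426·(t - 5)³.
With (t - 5) = 1/3: p(16/3) = 27376/5751.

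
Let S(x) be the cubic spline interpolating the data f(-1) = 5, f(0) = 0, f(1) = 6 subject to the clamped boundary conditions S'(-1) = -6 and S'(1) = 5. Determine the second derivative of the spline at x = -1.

Let M_i = S''(x_i). Step sizes h_i = 1, 1; slopes of the chords Δ_i = (y_(i+1) - y_i)/h_i = -5, 6.
  1·M_0 + 4·M_1 + 1·M_2 = 6(Δ_1 - Δ_0) = 66
Clamped end conditions give two more equations: 2h_0·M_0 + h_0·M_1 = 6(Δ_0 - S'(-1)) = 6 and h_1·M_1 + 2h_1·M_2 = 6(S'(1) - Δ_1) = -6.
Forward elimination and back-substitution give M_0 = -8, M_1 = 22, M_2 = -14.

-8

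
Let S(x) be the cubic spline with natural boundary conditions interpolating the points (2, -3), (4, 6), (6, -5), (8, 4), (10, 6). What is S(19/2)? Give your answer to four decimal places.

Put M_i = S'' at the i-th knot. Here h = (2, 2, 2, 2) and Δ = (9/2, -11/2, 9/2, 1), so the interior equations h_(i-1)·M_(i-1) + 2(h_(i-1)+h_i)·M_i + h_i·M_(i+1) = 6(Δ_i − Δ_(i-1)) read
  2·M_0 + 8·M_1 + 2·M_2 = 6(Δ_1 - Δ_0) = -60
  2·M_1 + 8·M_2 + 2·M_3 = 6(Δ_2 - Δ_1) = 60
  2·M_2 + 8·M_3 + 2·M_4 = 6(Δ_3 - Δ_2) = -21
Natural end conditions: M_0 = M_4 = 0.
Solving: M_0 = 0, M_1 = -1161/112, M_2 = 321/28, M_3 = -615/112, M_4 = 0.
On [8, 10], S(x) = 4 + 261/56·(x - 8) - 615/224·(x - 8)² + 205/448·(x - 8)³.
With (x - 8) = 3/2: S(19/2) = 22787/3584.

6.3580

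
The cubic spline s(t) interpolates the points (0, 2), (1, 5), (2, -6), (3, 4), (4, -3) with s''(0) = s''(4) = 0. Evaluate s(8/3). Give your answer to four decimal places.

Put σ_i = s'' at the i-th knot. Here h = (1, 1, 1, 1) and Δ = (3, -11, 10, -7), so the interior equations h_(i-1)·σ_(i-1) + 2(h_(i-1)+h_i)·σ_i + h_i·σ_(i+1) = 6(Δ_i − Δ_(i-1)) read
  1·σ_0 + 4·σ_1 + 1·σ_2 = 6(Δ_1 - Δ_0) = -84
  1·σ_1 + 4·σ_2 + 1·σ_3 = 6(Δ_2 - Δ_1) = 126
  1·σ_2 + 4·σ_3 + 1·σ_4 = 6(Δ_3 - Δ_2) = -102
Natural end conditions: σ_0 = σ_4 = 0.
Solving: σ_0 = 0, σ_1 = -933/28, σ_2 = 345/7, σ_3 = -1059/28, σ_4 = 0.
On [2, 3], s(t) = -6 - 1/8·(t - 2) + 345/14·(t - 2)² - 813/56·(t - 2)³.
With (t - 2) = 2/3: s(8/3) = 143/252.

0.5675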